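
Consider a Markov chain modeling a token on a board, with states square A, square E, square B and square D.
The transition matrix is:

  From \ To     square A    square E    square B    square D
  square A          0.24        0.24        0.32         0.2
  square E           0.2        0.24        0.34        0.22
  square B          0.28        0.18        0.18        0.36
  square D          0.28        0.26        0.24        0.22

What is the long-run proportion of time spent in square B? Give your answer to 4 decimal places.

0.2670

Let the stationary distribution be π with π = πP and π_1 + π_2 + π_3 + π_4 = 1.
π_1 = 0.24·π_1 + 0.2·π_2 + 0.28·π_3 + 0.28·π_4
π_2 = 0.24·π_1 + 0.24·π_2 + 0.18·π_3 + 0.26·π_4
π_3 = 0.32·π_1 + 0.34·π_2 + 0.18·π_3 + 0.24·π_4
Solving with the normalization constraint gives π = (0.2516, 0.2290, 0.2670, 0.2523).
So the stationary probability of square B is 0.2670.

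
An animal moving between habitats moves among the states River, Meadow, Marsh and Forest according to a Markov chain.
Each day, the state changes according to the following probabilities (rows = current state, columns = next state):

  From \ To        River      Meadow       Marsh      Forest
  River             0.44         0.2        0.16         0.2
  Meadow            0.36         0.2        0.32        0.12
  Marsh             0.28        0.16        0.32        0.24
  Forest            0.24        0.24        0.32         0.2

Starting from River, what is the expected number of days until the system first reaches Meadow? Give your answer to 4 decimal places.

5.0212

Let t(s) be the expected number of days to first reach Meadow from state s, with t(Meadow) = 0. Conditioning on the first day:
t(River) = 1 + 0.44·t(River) + 0.16·t(Marsh) + 0.2·t(Forest)
t(Marsh) = 1 + 0.28·t(River) + 0.32·t(Marsh) + 0.24·t(Forest)
t(Forest) = 1 + 0.24·t(River) + 0.32·t(Marsh) + 0.2·t(Forest)
Solving: t(River) = 5.0212, t(Marsh) = 5.2525, t(Forest) = 4.8574.
Expected days from River to Meadow: 5.0212.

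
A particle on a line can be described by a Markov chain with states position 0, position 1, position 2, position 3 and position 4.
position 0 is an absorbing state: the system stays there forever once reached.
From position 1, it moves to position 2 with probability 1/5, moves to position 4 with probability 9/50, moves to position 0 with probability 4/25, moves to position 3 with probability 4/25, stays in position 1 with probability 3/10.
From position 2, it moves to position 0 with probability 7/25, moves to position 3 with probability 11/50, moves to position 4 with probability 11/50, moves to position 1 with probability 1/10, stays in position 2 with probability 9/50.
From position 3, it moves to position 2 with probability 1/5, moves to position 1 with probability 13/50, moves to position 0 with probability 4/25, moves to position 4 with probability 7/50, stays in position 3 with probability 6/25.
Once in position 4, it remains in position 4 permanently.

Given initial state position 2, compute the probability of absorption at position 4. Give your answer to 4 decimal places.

0.4558

Let h(s) be the probability of absorption at position 4 starting from transient state s. Then h(position 4) = 1 and h(position 0) = 0. By first-step analysis:
h(position 1) = 0.16·0 + 0.3·h(position 1) + 0.2·h(position 2) + 0.16·h(position 3) + 0.18·1
h(position 2) = 0.28·0 + 0.1·h(position 1) + 0.18·h(position 2) + 0.22·h(position 3) + 0.22·1
h(position 3) = 0.16·0 + 0.26·h(position 1) + 0.2·h(position 2) + 0.24·h(position 3) + 0.14·1
Solving: h(position 1) = 0.4957, h(position 2) = 0.4558, h(position 3) = 0.4737.
Starting from position 2, the probability is 0.4558.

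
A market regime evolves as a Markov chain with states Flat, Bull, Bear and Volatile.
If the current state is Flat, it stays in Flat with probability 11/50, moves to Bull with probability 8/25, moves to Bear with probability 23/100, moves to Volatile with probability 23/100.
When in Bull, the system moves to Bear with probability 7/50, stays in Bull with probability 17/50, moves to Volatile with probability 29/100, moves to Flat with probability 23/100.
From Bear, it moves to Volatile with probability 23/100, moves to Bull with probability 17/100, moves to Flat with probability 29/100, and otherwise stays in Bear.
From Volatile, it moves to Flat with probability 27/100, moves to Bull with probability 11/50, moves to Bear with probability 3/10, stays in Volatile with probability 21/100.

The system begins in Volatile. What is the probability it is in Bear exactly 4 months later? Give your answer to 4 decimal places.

0.2426

Propagate the distribution vector 4 months from Volatile.
After 0 months: (0.0000, 0.0000, 0.0000, 1.0000)
After 1 month: (0.2700, 0.2200, 0.3000, 0.2100)
After 2 months: (0.2537, 0.2584, 0.2489, 0.2390)
After 3 months: (0.2520, 0.2639, 0.2434, 0.2407)
After 4 months: (0.2517, 0.2647, 0.2426, 0.2410)
P(in Bear after 4 months) = 0.2426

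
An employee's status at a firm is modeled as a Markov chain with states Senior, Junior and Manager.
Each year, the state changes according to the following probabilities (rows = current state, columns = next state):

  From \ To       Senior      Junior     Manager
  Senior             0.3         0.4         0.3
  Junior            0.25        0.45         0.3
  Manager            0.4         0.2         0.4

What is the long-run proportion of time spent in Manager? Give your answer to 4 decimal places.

0.3333

Let the stationary distribution be π with π = πP and π_1 + π_2 + π_3 = 1.
π_1 = 0.3·π_1 + 0.25·π_2 + 0.4·π_3
π_2 = 0.4·π_1 + 0.45·π_2 + 0.2·π_3
Solving with the normalization constraint gives π = (0.3158, 0.3509, 0.3333).
So the stationary probability of Manager is 0.3333.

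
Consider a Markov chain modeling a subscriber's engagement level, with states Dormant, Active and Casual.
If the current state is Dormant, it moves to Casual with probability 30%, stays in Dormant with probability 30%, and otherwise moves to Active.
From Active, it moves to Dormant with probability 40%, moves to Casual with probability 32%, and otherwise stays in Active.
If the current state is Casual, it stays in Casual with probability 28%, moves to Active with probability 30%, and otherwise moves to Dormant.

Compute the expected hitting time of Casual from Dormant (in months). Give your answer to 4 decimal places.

3.2558

Let t(s) be the expected number of months to first reach Casual from state s, with t(Casual) = 0. Conditioning on the first month:
t(Dormant) = 1 + 0.3·t(Dormant) + 0.4·t(Active)
t(Active) = 1 + 0.4·t(Dormant) + 0.28·t(Active)
Solving: t(Dormant) = 3.2558, t(Active) = 3.1977.
Expected months from Dormant to Casual: 3.2558.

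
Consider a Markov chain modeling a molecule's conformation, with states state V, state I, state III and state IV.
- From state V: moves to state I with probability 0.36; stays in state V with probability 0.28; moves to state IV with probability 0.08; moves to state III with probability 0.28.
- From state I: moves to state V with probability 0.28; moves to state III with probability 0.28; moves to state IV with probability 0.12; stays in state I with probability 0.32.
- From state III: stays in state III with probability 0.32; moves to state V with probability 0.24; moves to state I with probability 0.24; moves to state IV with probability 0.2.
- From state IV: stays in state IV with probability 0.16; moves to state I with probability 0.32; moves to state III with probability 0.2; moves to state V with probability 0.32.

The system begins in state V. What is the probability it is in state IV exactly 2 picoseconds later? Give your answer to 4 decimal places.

0.1344

Propagate the distribution vector 2 picoseconds from state V.
After 0 picoseconds: (1.0000, 0.0000, 0.0000, 0.0000)
After 1 picosecond: (0.2800, 0.3600, 0.2800, 0.0800)
After 2 picoseconds: (0.2720, 0.3088, 0.2848, 0.1344)
P(in state IV after 2 picoseconds) = 0.1344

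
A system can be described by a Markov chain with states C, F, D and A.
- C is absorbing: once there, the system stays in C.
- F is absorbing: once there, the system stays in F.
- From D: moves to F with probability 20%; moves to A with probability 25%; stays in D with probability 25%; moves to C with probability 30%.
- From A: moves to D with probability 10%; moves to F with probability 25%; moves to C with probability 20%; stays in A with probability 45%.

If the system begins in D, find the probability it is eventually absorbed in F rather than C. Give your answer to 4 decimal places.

Let h(s) be the probability of absorption at F starting from transient state s. Then h(F) = 1 and h(C) = 0. By first-step analysis:
h(D) = 0.3·0 + 0.2·1 + 0.25·h(D) + 0.25·h(A)
h(A) = 0.2·0 + 0.25·1 + 0.1·h(D) + 0.45·h(A)
Solving: h(D) = 0.4452, h(A) = 0.5355.
Starting from D, the probability is 0.4452.

0.4452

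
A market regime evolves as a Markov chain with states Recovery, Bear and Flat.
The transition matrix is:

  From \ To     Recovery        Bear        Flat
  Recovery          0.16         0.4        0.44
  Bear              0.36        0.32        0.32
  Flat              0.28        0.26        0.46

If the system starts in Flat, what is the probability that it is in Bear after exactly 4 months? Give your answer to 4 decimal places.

Propagate the distribution vector 4 months from Flat.
After 0 months: (0.0000, 0.0000, 1.0000)
After 1 month: (0.2800, 0.2600, 0.4600)
After 2 months: (0.2672, 0.3148, 0.4180)
After 3 months: (0.2731, 0.3163, 0.4106)
After 4 months: (0.2725, 0.3172, 0.4103)
P(in Bear after 4 months) = 0.3172

0.3172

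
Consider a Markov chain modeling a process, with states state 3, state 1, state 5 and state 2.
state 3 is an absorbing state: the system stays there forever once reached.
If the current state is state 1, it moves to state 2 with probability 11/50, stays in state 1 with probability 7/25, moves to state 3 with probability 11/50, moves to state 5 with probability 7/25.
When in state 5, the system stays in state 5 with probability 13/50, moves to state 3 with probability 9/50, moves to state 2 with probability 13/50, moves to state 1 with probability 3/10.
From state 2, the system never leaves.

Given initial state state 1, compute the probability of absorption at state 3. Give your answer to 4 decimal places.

Let h(s) be the probability of absorption at state 3 starting from transient state s. Then h(state 3) = 1 and h(state 2) = 0. By first-step analysis:
h(state 1) = 0.22·1 + 0.28·h(state 1) + 0.28·h(state 5) + 0.22·0
h(state 5) = 0.18·1 + 0.3·h(state 1) + 0.26·h(state 5) + 0.26·0
Solving: h(state 1) = 0.4750, h(state 5) = 0.4358.
Starting from state 1, the probability is 0.4750.

0.4750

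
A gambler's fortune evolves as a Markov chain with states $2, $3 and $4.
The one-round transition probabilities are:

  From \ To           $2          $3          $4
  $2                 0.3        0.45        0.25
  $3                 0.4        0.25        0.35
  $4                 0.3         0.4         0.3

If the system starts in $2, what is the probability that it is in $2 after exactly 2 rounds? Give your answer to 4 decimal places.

Sum over the intermediate state after 1 round:
P = P($2→$2)·P($2→$2) + P($2→$3)·P($3→$2) + P($2→$4)·P($4→$2)
  = 0.3×0.3 + 0.45×0.4 + 0.25×0.3
  = 0.0900 + 0.1800 + 0.0750 = 0.3450

0.3450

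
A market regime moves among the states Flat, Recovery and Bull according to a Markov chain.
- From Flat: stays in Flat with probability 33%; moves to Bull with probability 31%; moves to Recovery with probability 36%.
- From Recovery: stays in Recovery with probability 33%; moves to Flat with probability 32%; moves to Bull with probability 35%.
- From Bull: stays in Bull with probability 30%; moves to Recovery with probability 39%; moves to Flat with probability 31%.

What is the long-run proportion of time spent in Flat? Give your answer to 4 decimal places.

Let the stationary distribution be π with π = πP and π_1 + π_2 + π_3 = 1.
π_1 = 0.33·π_1 + 0.32·π_2 + 0.31·π_3
π_2 = 0.36·π_1 + 0.33·π_2 + 0.39·π_3
Solving with the normalization constraint gives π = (0.3200, 0.3589, 0.3211).
So the stationary probability of Flat is 0.3200.

0.3200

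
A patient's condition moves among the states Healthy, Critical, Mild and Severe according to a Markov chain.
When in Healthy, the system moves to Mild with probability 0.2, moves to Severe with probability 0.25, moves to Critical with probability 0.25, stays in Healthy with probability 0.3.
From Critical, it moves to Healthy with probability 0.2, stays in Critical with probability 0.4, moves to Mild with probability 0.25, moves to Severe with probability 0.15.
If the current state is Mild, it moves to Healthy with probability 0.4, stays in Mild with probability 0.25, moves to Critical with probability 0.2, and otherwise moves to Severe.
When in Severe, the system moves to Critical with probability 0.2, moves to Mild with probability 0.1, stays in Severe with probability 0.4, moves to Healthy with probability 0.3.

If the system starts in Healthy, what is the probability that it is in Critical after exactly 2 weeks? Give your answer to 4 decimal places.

0.2650

Propagate the distribution vector 2 weeks from Healthy.
After 0 weeks: (1.0000, 0.0000, 0.0000, 0.0000)
After 1 week: (0.3000, 0.2500, 0.2000, 0.2500)
After 2 weeks: (0.2950, 0.2650, 0.1975, 0.2425)
P(in Critical after 2 weeks) = 0.2650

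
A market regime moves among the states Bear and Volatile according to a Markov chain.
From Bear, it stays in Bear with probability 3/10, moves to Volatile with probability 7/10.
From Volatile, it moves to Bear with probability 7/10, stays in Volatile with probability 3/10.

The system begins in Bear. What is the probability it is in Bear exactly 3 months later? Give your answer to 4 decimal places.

0.4680

Propagate the distribution vector 3 months from Bear.
After 0 months: (1.0000, 0.0000)
After 1 month: (0.3000, 0.7000)
After 2 months: (0.5800, 0.4200)
After 3 months: (0.4680, 0.5320)
P(in Bear after 3 months) = 0.4680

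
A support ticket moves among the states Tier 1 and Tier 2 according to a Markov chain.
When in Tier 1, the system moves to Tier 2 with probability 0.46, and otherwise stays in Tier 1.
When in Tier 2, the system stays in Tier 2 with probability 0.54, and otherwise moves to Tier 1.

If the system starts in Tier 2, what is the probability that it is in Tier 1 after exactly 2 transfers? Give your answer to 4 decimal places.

0.4968

Sum over the intermediate state after 1 transfer:
P = P(Tier 2→Tier 1)·P(Tier 1→Tier 1) + P(Tier 2→Tier 2)·P(Tier 2→Tier 1)
  = 0.46×0.54 + 0.54×0.46
  = 0.2484 + 0.2484 = 0.4968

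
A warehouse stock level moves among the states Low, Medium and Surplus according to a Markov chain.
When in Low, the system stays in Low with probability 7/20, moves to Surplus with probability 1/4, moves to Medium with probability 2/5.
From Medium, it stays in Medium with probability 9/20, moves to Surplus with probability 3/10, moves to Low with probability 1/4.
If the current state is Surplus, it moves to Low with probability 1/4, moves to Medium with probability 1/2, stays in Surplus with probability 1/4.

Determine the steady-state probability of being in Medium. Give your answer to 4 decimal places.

0.4497

Let the stationary distribution be π with π = πP and π_1 + π_2 + π_3 = 1.
π_1 = 0.35·π_1 + 0.25·π_2 + 0.25·π_3
π_2 = 0.4·π_1 + 0.45·π_2 + 0.5·π_3
Solving with the normalization constraint gives π = (0.2778, 0.4497, 0.2725).
So the stationary probability of Medium is 0.4497.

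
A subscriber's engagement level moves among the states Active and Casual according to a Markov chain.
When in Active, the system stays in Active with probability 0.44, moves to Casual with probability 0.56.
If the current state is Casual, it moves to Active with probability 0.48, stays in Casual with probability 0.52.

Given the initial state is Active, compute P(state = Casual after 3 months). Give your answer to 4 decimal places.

0.5385

Propagate the distribution vector 3 months from Active.
After 0 months: (1.0000, 0.0000)
After 1 month: (0.4400, 0.5600)
After 2 months: (0.4624, 0.5376)
After 3 months: (0.4615, 0.5385)
P(in Casual after 3 months) = 0.5385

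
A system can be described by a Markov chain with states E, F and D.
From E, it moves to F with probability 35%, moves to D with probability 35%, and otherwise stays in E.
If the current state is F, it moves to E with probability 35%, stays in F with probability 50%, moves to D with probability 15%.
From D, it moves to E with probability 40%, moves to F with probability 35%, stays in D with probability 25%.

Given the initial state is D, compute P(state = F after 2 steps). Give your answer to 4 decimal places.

0.4025

Sum over the intermediate state after 1 step:
P = P(D→E)·P(E→F) + P(D→F)·P(F→F) + P(D→D)·P(D→F)
  = 0.4×0.35 + 0.35×0.5 + 0.25×0.35
  = 0.1400 + 0.1750 + 0.0875 = 0.4025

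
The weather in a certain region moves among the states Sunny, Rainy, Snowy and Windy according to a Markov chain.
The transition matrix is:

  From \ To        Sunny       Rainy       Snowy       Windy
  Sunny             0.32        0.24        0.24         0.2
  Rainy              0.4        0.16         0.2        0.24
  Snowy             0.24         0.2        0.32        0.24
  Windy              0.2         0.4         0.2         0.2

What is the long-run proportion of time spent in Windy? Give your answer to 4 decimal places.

Let the stationary distribution be π with π = πP and π_1 + π_2 + π_3 + π_4 = 1.
π_1 = 0.32·π_1 + 0.4·π_2 + 0.24·π_3 + 0.2·π_4
π_2 = 0.24·π_1 + 0.16·π_2 + 0.2·π_3 + 0.4·π_4
π_3 = 0.24·π_1 + 0.2·π_2 + 0.32·π_3 + 0.2·π_4
Solving with the normalization constraint gives π = (0.2941, 0.2458, 0.2406, 0.2195).
So the stationary probability of Windy is 0.2195.

0.2195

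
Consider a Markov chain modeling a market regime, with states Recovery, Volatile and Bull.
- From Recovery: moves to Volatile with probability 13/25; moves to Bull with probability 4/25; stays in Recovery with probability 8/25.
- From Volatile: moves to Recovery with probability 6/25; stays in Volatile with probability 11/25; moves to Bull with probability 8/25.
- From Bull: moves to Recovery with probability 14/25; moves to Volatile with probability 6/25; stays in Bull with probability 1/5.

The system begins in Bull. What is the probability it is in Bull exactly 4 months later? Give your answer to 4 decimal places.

0.2378

Propagate the distribution vector 4 months from Bull.
After 0 months: (0.0000, 0.0000, 1.0000)
After 1 month: (0.5600, 0.2400, 0.2000)
After 2 months: (0.3488, 0.4448, 0.2064)
After 3 months: (0.3340, 0.4266, 0.2394)
After 4 months: (0.3433, 0.4188, 0.2378)
P(in Bull after 4 months) = 0.2378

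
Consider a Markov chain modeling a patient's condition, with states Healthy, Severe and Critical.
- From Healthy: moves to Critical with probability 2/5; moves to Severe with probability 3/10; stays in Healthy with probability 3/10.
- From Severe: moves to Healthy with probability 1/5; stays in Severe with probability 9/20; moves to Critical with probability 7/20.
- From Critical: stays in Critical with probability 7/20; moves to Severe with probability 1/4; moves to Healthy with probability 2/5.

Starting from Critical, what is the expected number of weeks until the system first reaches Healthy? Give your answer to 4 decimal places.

2.9630

Let t(s) be the expected number of weeks to first reach Healthy from state s, with t(Healthy) = 0. Conditioning on the first week:
t(Severe) = 1 + 0.45·t(Severe) + 0.35·t(Critical)
t(Critical) = 1 + 0.25·t(Severe) + 0.35·t(Critical)
Solving: t(Severe) = 3.7037, t(Critical) = 2.9630.
Expected weeks from Critical to Healthy: 2.9630.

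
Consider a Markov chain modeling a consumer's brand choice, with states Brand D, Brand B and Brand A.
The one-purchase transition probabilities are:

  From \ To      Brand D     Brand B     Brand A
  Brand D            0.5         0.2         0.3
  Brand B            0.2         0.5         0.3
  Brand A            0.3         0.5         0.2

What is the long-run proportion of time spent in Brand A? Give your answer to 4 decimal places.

0.2727

Let the stationary distribution be π with π = πP and π_1 + π_2 + π_3 = 1.
π_1 = 0.5·π_1 + 0.2·π_2 + 0.3·π_3
π_2 = 0.2·π_1 + 0.5·π_2 + 0.5·π_3
Solving with the normalization constraint gives π = (0.3247, 0.4026, 0.2727).
So the stationary probability of Brand A is 0.2727.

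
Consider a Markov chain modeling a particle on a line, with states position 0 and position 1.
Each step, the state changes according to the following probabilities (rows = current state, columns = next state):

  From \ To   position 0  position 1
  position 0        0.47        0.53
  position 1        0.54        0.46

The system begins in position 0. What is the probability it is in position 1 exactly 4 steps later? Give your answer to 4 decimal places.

Propagate the distribution vector 4 steps from position 0.
After 0 steps: (1.0000, 0.0000)
After 1 step: (0.4700, 0.5300)
After 2 steps: (0.5071, 0.4929)
After 3 steps: (0.5045, 0.4955)
After 4 steps: (0.5047, 0.4953)
P(in position 1 after 4 steps) = 0.4953

0.4953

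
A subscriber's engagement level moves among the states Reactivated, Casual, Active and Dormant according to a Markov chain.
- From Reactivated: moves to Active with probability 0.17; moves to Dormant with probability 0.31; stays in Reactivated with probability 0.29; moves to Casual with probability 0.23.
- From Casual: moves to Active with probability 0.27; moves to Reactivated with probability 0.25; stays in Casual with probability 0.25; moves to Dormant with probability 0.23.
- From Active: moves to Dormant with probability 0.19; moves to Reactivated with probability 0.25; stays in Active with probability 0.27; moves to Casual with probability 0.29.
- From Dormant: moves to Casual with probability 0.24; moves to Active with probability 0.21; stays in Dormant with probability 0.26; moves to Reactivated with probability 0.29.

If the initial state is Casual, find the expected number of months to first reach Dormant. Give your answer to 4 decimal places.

4.1481

Let t(s) be the expected number of months to first reach Dormant from state s, with t(Dormant) = 0. Conditioning on the first month:
t(Reactivated) = 1 + 0.29·t(Reactivated) + 0.23·t(Casual) + 0.17·t(Active)
t(Casual) = 1 + 0.25·t(Reactivated) + 0.25·t(Casual) + 0.27·t(Active)
t(Active) = 1 + 0.25·t(Reactivated) + 0.29·t(Casual) + 0.27·t(Active)
Solving: t(Reactivated) = 3.7851, t(Casual) = 4.1481, t(Active) = 4.3140.
Expected months from Casual to Dormant: 4.1481.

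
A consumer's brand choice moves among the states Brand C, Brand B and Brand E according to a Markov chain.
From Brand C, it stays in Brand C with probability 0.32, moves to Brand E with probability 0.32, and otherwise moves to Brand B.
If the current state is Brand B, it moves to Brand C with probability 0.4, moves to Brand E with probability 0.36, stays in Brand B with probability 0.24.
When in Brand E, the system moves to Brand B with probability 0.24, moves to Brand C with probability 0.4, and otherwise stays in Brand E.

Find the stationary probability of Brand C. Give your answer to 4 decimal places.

0.3704

Let the stationary distribution be π with π = πP and π_1 + π_2 + π_3 = 1.
π_1 = 0.32·π_1 + 0.4·π_2 + 0.4·π_3
π_2 = 0.36·π_1 + 0.24·π_2 + 0.24·π_3
Solving with the normalization constraint gives π = (0.3704, 0.2844, 0.3452).
So the stationary probability of Brand C is 0.3704.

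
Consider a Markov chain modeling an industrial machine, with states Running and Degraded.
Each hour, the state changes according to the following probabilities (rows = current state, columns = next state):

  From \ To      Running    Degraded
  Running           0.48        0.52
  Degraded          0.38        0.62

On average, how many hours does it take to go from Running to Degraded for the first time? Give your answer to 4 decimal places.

Let t(s) be the expected number of hours to first reach Degraded from state s, with t(Degraded) = 0. Conditioning on the first hour:
t(Running) = 1 + 0.48·t(Running)
Solving: t(Running) = 1.9231.
Expected hours from Running to Degraded: 1.9231.

1.9231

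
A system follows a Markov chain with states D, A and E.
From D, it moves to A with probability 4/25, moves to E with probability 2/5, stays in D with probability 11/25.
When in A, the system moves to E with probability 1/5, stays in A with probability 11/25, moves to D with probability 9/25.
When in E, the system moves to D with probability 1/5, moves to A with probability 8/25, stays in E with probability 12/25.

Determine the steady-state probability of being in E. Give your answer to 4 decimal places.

0.3687

Let the stationary distribution be π with π = πP and π_1 + π_2 + π_3 = 1.
π_1 = 0.44·π_1 + 0.36·π_2 + 0.2·π_3
π_2 = 0.16·π_1 + 0.44·π_2 + 0.32·π_3
Solving with the normalization constraint gives π = (0.3272, 0.3041, 0.3687).
So the stationary probability of E is 0.3687.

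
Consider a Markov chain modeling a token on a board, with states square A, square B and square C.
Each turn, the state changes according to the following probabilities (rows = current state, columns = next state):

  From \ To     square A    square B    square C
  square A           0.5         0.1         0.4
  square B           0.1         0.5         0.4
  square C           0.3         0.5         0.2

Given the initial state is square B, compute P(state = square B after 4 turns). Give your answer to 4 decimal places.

0.3992

Propagate the distribution vector 4 turns from square B.
After 0 turns: (0.0000, 1.0000, 0.0000)
After 1 turn: (0.1000, 0.5000, 0.4000)
After 2 turns: (0.2200, 0.4600, 0.3200)
After 3 turns: (0.2520, 0.4120, 0.3360)
After 4 turns: (0.2680, 0.3992, 0.3328)
P(in square B after 4 turns) = 0.3992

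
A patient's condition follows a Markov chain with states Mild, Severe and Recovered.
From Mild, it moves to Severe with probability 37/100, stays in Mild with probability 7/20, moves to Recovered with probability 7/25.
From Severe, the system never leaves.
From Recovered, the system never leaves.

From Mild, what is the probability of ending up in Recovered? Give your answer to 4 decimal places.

Let h(s) be the probability of absorption at Recovered starting from transient state s. Then h(Recovered) = 1 and h(Severe) = 0. By first-step analysis:
h(Mild) = 0.35·h(Mild) + 0.37·0 + 0.28·1
Solving: h(Mild) = 0.4308.
Starting from Mild, the probability is 0.4308.

0.4308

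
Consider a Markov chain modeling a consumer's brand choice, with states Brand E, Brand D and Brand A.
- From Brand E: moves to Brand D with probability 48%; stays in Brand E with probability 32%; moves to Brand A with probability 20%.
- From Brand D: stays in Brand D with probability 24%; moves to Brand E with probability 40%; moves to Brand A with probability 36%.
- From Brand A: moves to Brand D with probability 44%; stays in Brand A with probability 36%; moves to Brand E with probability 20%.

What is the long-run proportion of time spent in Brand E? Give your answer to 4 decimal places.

0.3130

Let the stationary distribution be π with π = πP and π_1 + π_2 + π_3 = 1.
π_1 = 0.32·π_1 + 0.4·π_2 + 0.2·π_3
π_2 = 0.48·π_1 + 0.24·π_2 + 0.44·π_3
Solving with the normalization constraint gives π = (0.3130, 0.3771, 0.3099).
So the stationary probability of Brand E is 0.3130.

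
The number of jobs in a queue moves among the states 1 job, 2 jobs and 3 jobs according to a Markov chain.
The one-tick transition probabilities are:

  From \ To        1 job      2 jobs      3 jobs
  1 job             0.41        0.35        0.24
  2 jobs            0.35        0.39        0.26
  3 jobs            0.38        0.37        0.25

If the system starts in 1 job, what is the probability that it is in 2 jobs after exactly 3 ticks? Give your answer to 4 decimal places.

Propagate the distribution vector 3 ticks from 1 job.
After 0 ticks: (1.0000, 0.0000, 0.0000)
After 1 tick: (0.4100, 0.3500, 0.2400)
After 2 ticks: (0.3818, 0.3688, 0.2494)
After 3 ticks: (0.3804, 0.3697, 0.2499)
P(in 2 jobs after 3 ticks) = 0.3697

0.3697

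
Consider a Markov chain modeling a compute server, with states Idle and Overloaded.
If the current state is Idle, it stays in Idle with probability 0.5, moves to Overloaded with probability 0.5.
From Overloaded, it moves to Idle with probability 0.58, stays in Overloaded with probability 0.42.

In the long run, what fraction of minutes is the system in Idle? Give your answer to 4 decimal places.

0.5370

Let the stationary distribution be π with π = πP and π_1 + π_2 = 1.
π_1 = 0.5·π_1 + 0.58·π_2
Solving with the normalization constraint gives π = (0.5370, 0.4630).
So the stationary probability of Idle is 0.5370.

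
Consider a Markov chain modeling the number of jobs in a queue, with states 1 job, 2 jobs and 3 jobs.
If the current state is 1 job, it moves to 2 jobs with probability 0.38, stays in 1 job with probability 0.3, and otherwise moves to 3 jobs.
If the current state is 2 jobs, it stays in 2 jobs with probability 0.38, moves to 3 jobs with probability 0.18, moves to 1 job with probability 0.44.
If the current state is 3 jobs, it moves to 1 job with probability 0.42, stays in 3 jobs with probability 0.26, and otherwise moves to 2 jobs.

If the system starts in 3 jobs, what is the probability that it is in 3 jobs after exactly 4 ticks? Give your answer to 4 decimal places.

0.2538

Propagate the distribution vector 4 ticks from 3 jobs.
After 0 ticks: (0.0000, 0.0000, 1.0000)
After 1 tick: (0.4200, 0.3200, 0.2600)
After 2 ticks: (0.3760, 0.3644, 0.2596)
After 3 ticks: (0.3822, 0.3644, 0.2534)
After 4 ticks: (0.3814, 0.3648, 0.2538)
P(in 3 jobs after 4 ticks) = 0.2538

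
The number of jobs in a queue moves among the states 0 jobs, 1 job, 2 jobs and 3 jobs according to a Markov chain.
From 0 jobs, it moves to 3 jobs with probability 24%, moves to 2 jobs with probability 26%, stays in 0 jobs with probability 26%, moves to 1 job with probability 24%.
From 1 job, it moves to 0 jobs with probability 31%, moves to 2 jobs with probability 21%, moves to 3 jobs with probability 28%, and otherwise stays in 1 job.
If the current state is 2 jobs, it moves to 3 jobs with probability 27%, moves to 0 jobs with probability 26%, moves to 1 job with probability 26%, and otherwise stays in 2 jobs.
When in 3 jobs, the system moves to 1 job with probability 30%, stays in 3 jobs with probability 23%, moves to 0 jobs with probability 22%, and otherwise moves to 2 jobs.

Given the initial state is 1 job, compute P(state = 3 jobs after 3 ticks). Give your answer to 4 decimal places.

Propagate the distribution vector 3 ticks from 1 job.
After 0 ticks: (0.0000, 1.0000, 0.0000, 0.0000)
After 1 tick: (0.3100, 0.2000, 0.2100, 0.2800)
After 2 ticks: (0.2588, 0.2530, 0.2367, 0.2515)
After 3 ticks: (0.2626, 0.2497, 0.2330, 0.2547)
P(in 3 jobs after 3 ticks) = 0.2547

0.2547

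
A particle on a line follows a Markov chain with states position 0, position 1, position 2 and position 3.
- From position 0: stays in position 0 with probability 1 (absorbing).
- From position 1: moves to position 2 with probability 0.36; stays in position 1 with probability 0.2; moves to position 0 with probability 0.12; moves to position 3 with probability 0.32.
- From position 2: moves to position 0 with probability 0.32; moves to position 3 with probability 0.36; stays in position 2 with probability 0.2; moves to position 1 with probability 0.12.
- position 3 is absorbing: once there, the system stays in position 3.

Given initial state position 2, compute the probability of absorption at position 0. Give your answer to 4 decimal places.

Let h(s) be the probability of absorption at position 0 starting from transient state s. Then h(position 0) = 1 and h(position 3) = 0. By first-step analysis:
h(position 1) = 0.12·1 + 0.2·h(position 1) + 0.36·h(position 2) + 0.32·0
h(position 2) = 0.32·1 + 0.12·h(position 1) + 0.2·h(position 2) + 0.36·0
Solving: h(position 1) = 0.3539, h(position 2) = 0.4531.
Starting from position 2, the probability is 0.4531.

0.4531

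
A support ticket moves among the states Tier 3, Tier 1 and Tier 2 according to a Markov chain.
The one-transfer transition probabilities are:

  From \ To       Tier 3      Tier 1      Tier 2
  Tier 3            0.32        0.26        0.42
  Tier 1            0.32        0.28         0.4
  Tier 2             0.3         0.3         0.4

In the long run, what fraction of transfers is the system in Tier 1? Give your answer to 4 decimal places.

Let the stationary distribution be π with π = πP and π_1 + π_2 + π_3 = 1.
π_1 = 0.32·π_1 + 0.32·π_2 + 0.3·π_3
π_2 = 0.26·π_1 + 0.28·π_2 + 0.3·π_3
Solving with the normalization constraint gives π = (0.3119, 0.2819, 0.4062).
So the stationary probability of Tier 1 is 0.2819.

0.2819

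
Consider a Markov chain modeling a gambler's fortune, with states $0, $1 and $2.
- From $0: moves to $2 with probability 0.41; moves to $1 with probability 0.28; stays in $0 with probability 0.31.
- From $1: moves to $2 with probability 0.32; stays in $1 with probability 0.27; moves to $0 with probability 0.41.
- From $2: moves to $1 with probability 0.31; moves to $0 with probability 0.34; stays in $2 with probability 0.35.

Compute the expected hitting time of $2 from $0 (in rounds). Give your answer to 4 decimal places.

2.5971

Let t(s) be the expected number of rounds to first reach $2 from state s, with t($2) = 0. Conditioning on the first round:
t($0) = 1 + 0.31·t($0) + 0.28·t($1)
t($1) = 1 + 0.41·t($0) + 0.27·t($1)
Solving: t($0) = 2.5971, t($1) = 2.8285.
Expected rounds from $0 to $2: 2.5971.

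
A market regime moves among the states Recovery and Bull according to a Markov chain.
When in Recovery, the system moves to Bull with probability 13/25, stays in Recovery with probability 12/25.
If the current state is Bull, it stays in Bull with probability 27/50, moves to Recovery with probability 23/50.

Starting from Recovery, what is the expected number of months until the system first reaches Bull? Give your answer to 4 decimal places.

Let t(s) be the expected number of months to first reach Bull from state s, with t(Bull) = 0. Conditioning on the first month:
t(Recovery) = 1 + 0.48·t(Recovery)
Solving: t(Recovery) = 1.9231.
Expected months from Recovery to Bull: 1.9231.

1.9231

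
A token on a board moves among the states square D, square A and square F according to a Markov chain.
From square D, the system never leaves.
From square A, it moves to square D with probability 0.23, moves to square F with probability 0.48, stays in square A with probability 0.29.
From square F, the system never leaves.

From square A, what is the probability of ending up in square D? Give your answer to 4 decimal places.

Let h(s) be the probability of absorption at square D starting from transient state s. Then h(square D) = 1 and h(square F) = 0. By first-step analysis:
h(square A) = 0.23·1 + 0.29·h(square A) + 0.48·0
Solving: h(square A) = 0.3239.
Starting from square A, the probability is 0.3239.

0.3239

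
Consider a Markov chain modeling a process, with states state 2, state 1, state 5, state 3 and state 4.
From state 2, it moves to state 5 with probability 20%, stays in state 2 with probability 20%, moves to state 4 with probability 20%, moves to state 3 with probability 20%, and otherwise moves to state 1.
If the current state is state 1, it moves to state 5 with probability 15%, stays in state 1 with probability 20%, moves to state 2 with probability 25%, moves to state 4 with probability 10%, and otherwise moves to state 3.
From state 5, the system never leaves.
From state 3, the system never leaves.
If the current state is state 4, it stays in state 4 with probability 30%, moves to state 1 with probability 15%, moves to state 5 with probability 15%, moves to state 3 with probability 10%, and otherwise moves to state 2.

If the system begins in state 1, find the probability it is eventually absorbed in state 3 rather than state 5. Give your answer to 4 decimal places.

Let h(s) be the probability of absorption at state 3 starting from transient state s. Then h(state 3) = 1 and h(state 5) = 0. By first-step analysis:
h(state 2) = 0.2·h(state 2) + 0.2·h(state 1) + 0.2·0 + 0.2·1 + 0.2·h(state 4)
h(state 1) = 0.25·h(state 2) + 0.2·h(state 1) + 0.15·0 + 0.3·1 + 0.1·h(state 4)
h(state 4) = 0.3·h(state 2) + 0.15·h(state 1) + 0.15·0 + 0.1·1 + 0.3·h(state 4)
Solving: h(state 2) = 0.5243, h(state 1) = 0.6009, h(state 4) = 0.4963.
Starting from state 1, the probability is 0.6009.

0.6009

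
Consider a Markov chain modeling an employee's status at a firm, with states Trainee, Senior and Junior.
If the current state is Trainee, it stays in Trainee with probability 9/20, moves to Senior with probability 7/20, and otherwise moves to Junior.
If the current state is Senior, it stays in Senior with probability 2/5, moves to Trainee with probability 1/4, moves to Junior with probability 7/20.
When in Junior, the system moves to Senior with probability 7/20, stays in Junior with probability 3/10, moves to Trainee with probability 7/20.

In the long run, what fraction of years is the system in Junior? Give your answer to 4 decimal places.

0.2836

Let the stationary distribution be π with π = πP and π_1 + π_2 + π_3 = 1.
π_1 = 0.45·π_1 + 0.25·π_2 + 0.35·π_3
π_2 = 0.35·π_1 + 0.4·π_2 + 0.35·π_3
Solving with the normalization constraint gives π = (0.3480, 0.3684, 0.2836).
So the stationary probability of Junior is 0.2836.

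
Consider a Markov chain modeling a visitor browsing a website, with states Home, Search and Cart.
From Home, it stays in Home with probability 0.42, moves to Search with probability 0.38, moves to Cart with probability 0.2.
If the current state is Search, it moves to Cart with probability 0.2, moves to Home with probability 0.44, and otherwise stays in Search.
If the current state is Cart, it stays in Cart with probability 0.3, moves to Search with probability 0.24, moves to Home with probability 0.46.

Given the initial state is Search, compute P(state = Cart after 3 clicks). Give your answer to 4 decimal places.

0.2220

Propagate the distribution vector 3 clicks from Search.
After 0 clicks: (0.0000, 1.0000, 0.0000)
After 1 click: (0.4400, 0.3600, 0.2000)
After 2 clicks: (0.4352, 0.3448, 0.2200)
After 3 clicks: (0.4357, 0.3423, 0.2220)
P(in Cart after 3 clicks) = 0.2220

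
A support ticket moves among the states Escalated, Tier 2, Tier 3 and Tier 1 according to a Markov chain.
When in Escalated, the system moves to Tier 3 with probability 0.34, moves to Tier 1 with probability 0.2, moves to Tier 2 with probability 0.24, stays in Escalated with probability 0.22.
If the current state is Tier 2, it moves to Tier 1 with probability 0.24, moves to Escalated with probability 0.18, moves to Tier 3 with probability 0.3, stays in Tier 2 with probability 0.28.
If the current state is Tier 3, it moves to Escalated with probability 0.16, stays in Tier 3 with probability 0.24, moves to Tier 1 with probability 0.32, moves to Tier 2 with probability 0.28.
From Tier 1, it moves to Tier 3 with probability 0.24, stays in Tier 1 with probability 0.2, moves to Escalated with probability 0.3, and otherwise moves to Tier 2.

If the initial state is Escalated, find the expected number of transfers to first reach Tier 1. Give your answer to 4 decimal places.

Let t(s) be the expected number of transfers to first reach Tier 1 from state s, with t(Tier 1) = 0. Conditioning on the first transfer:
t(Escalated) = 1 + 0.22·t(Escalated) + 0.24·t(Tier 2) + 0.34·t(Tier 3)
t(Tier 2) = 1 + 0.18·t(Escalated) + 0.28·t(Tier 2) + 0.3·t(Tier 3)
t(Tier 3) = 1 + 0.16·t(Escalated) + 0.28·t(Tier 2) + 0.24·t(Tier 3)
Solving: t(Escalated) = 4.0577, t(Tier 2) = 3.9073, t(Tier 3) = 3.6096.
Expected transfers from Escalated to Tier 1: 4.0577.

4.0577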